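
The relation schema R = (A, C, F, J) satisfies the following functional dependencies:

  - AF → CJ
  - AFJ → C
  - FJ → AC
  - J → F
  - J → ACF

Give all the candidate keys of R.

{J}; {A, F}

{J}⁺: J→F adds F; J→ACF adds A, C → {A, C, F, J}.
{A, F}⁺: AF→CJ adds C, J → {A, C, F, J}. Minimal: {F}⁺ = {F}; {A}⁺ = {A} — none reach the full schema.
Any other superkey contains one of these as a subset, so there are no further candidate keys.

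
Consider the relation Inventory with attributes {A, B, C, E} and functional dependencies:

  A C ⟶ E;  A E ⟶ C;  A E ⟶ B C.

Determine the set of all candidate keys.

{A, C}⁺: AC→E adds E; AE→BC adds B → {A, B, C, E}.
{A, E}⁺: AE→C adds C; AE→BC adds B → {A, B, C, E}.
Any other superkey contains one of these as a subset, so there are no further candidate keys.

{A, C}, {A, E}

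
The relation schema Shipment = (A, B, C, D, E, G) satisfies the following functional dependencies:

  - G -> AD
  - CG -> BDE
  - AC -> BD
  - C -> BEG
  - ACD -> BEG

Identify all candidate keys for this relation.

C

Attribute C never appears on the right-hand side of any dependency, so C must belong to every candidate key.
{C}⁺ = {A, B, C, D, E, G}, which is all of the schema, so {C} is the only candidate key.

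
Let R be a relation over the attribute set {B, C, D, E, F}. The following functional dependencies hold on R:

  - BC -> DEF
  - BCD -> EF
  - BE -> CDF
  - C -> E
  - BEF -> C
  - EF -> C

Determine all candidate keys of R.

{B, C}⁺: BC→DEF adds D, E, F → {B, C, D, E, F}. Minimal: {C}⁺ = {C, E}; {B}⁺ = {B} — none reach the full schema.
{B, E}⁺: BE→CDF adds C, D, F → {B, C, D, E, F}. Minimal: {E}⁺ = {E}; {B}⁺ = {B} — none reach the full schema.
Any other superkey contains one of these as a subset, so there are no further candidate keys.

(B, C); (B, E)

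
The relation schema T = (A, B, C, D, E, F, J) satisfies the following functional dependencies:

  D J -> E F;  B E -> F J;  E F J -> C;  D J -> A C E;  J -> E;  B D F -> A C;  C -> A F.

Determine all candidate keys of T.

{B, D, E}⁺: BE→FJ adds F, J; EFJ→C adds C; DJ→ACE adds A → {A, B, C, D, E, F, J}. Minimal: {D, E}⁺ = {D, E}; {B, E}⁺ = {A, B, C, E, F, J}; {B, D}⁺ = {B, D} — none reach the full schema.
{B, D, J}⁺: DJ→EF adds E, F; EFJ→C adds C; DJ→ACE adds A → {A, B, C, D, E, F, J}. Minimal: {D, J}⁺ = {A, C, D, E, F, J}; {B, J}⁺ = {A, B, C, E, F, J}; {B, D}⁺ = {B, D} — none reach the full schema.

(B, D, E), (B, D, J)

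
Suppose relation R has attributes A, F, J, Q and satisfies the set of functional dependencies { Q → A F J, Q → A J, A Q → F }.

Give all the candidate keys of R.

(Q)

Attribute Q never appears on the right-hand side of any dependency, so Q must belong to every candidate key.
{Q}⁺ = {A, F, J, Q}, which is all of the schema, so {Q} is the only candidate key.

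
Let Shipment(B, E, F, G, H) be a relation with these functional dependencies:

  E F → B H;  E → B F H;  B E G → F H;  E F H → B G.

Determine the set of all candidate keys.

{E}

Attribute E never appears on the right-hand side of any dependency, so E must belong to every candidate key.
{E}⁺ = {B, E, F, G, H}, which is all of the schema, so {E} is the only candidate key.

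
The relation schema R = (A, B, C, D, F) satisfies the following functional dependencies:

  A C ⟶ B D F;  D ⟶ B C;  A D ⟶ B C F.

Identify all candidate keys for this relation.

{A, C}, {A, D}

Attribute A never appears on the right-hand side of any dependency, so A must belong to every candidate key.
{A}⁺ = {A}, which is not all of the schema, so we must add further attributes.
{A, C}⁺: AC→BDF adds B, D, F → {A, B, C, D, F}. Minimal: {C}⁺ = {C}; {A}⁺ = {A} — none reach the full schema.
{A, D}⁺: D→BC adds B, C; AD→BCF adds F → {A, B, C, D, F}. Minimal: {D}⁺ = {B, C, D}; {A}⁺ = {A} — none reach the full schema.
Any other superkey contains one of these as a subset, so there are no further candidate keys.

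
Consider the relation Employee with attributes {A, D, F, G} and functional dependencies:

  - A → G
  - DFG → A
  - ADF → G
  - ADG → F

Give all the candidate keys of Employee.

{A, D}, {D, F, G}

{A, D}⁺: A→G adds G; ADG→F adds F → {A, D, F, G}. Minimal: {D}⁺ = {D}; {A}⁺ = {A, G} — none reach the full schema.
{D, F, G}⁺: DFG→A adds A → {A, D, F, G}. Minimal: {F, G}⁺ = {F, G}; {D, G}⁺ = {D, G}; {D, F}⁺ = {D, F} — none reach the full schema.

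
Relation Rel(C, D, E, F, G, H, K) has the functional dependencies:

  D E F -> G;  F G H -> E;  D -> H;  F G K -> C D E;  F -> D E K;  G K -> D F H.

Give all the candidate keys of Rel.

{F}⁺: F→DEK adds D, E, K; DEF→G adds G; D→H adds H; FGK→CDE adds C → {C, D, E, F, G, H, K}.
{G, K}⁺: GK→DFH adds D, F, H; FGH→E adds E; FGK→CDE adds C → {C, D, E, F, G, H, K}. Minimal: {K}⁺ = {K}; {G}⁺ = {G} — none reach the full schema.

{F}, {G, K}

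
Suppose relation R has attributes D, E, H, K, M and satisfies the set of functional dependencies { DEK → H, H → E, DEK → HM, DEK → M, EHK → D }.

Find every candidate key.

{H, K}, {D, E, K}

{H, K}⁺: H→E adds E; EHK→D adds D; DEK→HM adds M → {D, E, H, K, M}. Minimal: {K}⁺ = {K}; {H}⁺ = {E, H} — none reach the full schema.
{D, E, K}⁺: DEK→H adds H; DEK→HM adds M → {D, E, H, K, M}. Minimal: {E, K}⁺ = {E, K}; {D, K}⁺ = {D, K}; {D, E}⁺ = {D, E} — none reach the full schema.
Any other superkey contains one of these as a subset, so there are no further candidate keys.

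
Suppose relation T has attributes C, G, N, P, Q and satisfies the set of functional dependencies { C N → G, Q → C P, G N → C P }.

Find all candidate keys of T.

{N, Q}

Attributes N, Q never appear on any right-hand side, so every candidate key must contain {N, Q}.
{N, Q}⁺ = {C, G, N, P, Q}, which is all of the schema, so {N, Q} is the only candidate key.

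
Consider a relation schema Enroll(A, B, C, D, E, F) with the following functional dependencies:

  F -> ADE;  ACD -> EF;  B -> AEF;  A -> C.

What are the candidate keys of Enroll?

{B}

Attribute B never appears on the right-hand side of any dependency, so B must belong to every candidate key.
{B}⁺ = {A, B, C, D, E, F}, which is all of the schema, so {B} is the only candidate key.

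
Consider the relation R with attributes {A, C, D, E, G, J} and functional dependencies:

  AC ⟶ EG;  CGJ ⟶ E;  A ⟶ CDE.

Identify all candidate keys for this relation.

{A, J}

Attributes A, J never appear on any right-hand side, so every candidate key must contain {A, J}.
{A, J}⁺ = {A, C, D, E, G, J}, which is all of the schema, so {A, J} is the only candidate key.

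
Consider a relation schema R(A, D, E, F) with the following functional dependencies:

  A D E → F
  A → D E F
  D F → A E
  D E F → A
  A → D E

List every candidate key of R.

(A), (D, F)

{A}⁺: A→DEF adds D, E, F → {A, D, E, F}.
{D, F}⁺: DF→AE adds A, E → {A, D, E, F}.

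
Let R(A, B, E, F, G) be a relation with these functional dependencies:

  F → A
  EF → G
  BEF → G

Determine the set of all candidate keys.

Attributes B, E, F never appear on any right-hand side, so every candidate key must contain {B, E, F}.
{B, E, F}⁺ = {A, B, E, F, G}, which is all of the schema, so {B, E, F} is the only candidate key.

(B, E, F)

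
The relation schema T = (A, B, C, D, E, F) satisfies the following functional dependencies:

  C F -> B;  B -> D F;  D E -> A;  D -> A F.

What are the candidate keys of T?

{B, C, E}⁺: B→DF adds D, F; DE→A adds A → {A, B, C, D, E, F}. Minimal: {C, E}⁺ = {C, E}; {B, E}⁺ = {A, B, D, E, F}; {B, C}⁺ = {A, B, C, D, F} — none reach the full schema.
{C, D, E}⁺: DE→A adds A; D→AF adds F; CF→B adds B → {A, B, C, D, E, F}. Minimal: {D, E}⁺ = {A, D, E, F}; {C, E}⁺ = {C, E}; {C, D}⁺ = {A, B, C, D, F} — none reach the full schema.
{C, E, F}⁺: CF→B adds B; B→DF adds D; DE→A adds A → {A, B, C, D, E, F}. Minimal: {E, F}⁺ = {E, F}; {C, F}⁺ = {A, B, C, D, F}; {C, E}⁺ = {C, E} — none reach the full schema.
Any other superkey contains one of these as a subset, so there are no further candidate keys.

BCE, CDE, CEF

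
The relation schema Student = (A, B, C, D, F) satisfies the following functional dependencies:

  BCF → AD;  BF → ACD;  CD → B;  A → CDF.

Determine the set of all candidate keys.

{A}⁺: A→CDF adds C, D, F; CD→B adds B → {A, B, C, D, F}.
{B, F}⁺: BF→ACD adds A, C, D → {A, B, C, D, F}. Minimal: {F}⁺ = {F}; {B}⁺ = {B} — none reach the full schema.
{C, D, F}⁺: CD→B adds B; BCF→AD adds A → {A, B, C, D, F}. Minimal: {D, F}⁺ = {D, F}; {C, F}⁺ = {C, F}; {C, D}⁺ = {B, C, D} — none reach the full schema.

A, BF, CDF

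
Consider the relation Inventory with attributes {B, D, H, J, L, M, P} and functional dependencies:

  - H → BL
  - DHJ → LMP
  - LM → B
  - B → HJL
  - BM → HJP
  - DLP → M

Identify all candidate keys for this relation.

Attribute D never appears on the right-hand side of any dependency, so D must belong to every candidate key.
{D}⁺ = {D}, which is not all of the schema, so we must add further attributes.
{B, D}⁺: B→HJL adds H, J, L; DHJ→LMP adds M, P → {B, D, H, J, L, M, P}. Minimal: {D}⁺ = {D}; {B}⁺ = {B, H, J, L} — none reach the full schema.
{D, H}⁺: H→BL adds B, L; B→HJL adds J; DHJ→LMP adds M, P → {B, D, H, J, L, M, P}. Minimal: {H}⁺ = {B, H, J, L}; {D}⁺ = {D} — none reach the full schema.
{D, L, M}⁺: LM→B adds B; B→HJL adds H, J; BM→HJP adds P → {B, D, H, J, L, M, P}. Minimal: {L, M}⁺ = {B, H, J, L, M, P}; {D, M}⁺ = {D, M}; {D, L}⁺ = {D, L} — none reach the full schema.
{D, L, P}⁺: DLP→M adds M; LM→B adds B; B→HJL adds H, J → {B, D, H, J, L, M, P}. Minimal: {L, P}⁺ = {L, P}; {D, P}⁺ = {D, P}; {D, L}⁺ = {D, L} — none reach the full schema.

{B, D}; {D, H}; {D, L, M}; {D, L, P}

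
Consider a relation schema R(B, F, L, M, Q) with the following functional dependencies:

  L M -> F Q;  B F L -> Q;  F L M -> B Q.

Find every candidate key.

LM

{L, M}⁺: LM→FQ adds F, Q; FLM→BQ adds B → {B, F, L, M, Q}. Minimal: {M}⁺ = {M}; {L}⁺ = {L} — none reach the full schema.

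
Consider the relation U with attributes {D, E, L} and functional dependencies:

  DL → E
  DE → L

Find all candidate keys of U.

(D, E); (D, L)

Attribute D never appears on the right-hand side of any dependency, so D must belong to every candidate key.
{D}⁺ = {D}, which is not all of the schema, so we must add further attributes.
{D, E}⁺: DE→L adds L → {D, E, L}. Minimal: {E}⁺ = {E}; {D}⁺ = {D} — none reach the full schema.
{D, L}⁺: DL→E adds E → {D, E, L}. Minimal: {L}⁺ = {L}; {D}⁺ = {D} — none reach the full schema.
Any other superkey contains one of these as a subset, so there are no further candidate keys.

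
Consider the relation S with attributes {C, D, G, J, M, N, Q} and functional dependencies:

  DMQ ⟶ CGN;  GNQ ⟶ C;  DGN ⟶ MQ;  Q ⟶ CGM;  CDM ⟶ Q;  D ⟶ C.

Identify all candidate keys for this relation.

{D, J, M}; {D, J, Q}; {D, G, J, N}

Attributes D, J never appear on any right-hand side, so every candidate key must contain {D, J}.
{D, J}⁺ = {C, D, J}, which is not all of the schema, so we must add further attributes.
{D, J, M}⁺: D→C adds C; CDM→Q adds Q; DMQ→CGN adds G, N → {C, D, G, J, M, N, Q}. Minimal: {J, M}⁺ = {J, M}; {D, M}⁺ = {C, D, G, M, N, Q}; {D, J}⁺ = {C, D, J} — none reach the full schema.
{D, J, Q}⁺: Q→CGM adds C, G, M; DMQ→CGN adds N → {C, D, G, J, M, N, Q}. Minimal: {J, Q}⁺ = {C, G, J, M, Q}; {D, Q}⁺ = {C, D, G, M, N, Q}; {D, J}⁺ = {C, D, J} — none reach the full schema.
{D, G, J, N}⁺: DGN→MQ adds M, Q; Q→CGM adds C → {C, D, G, J, M, N, Q}. Minimal: {G, J, N}⁺ = {G, J, N}; {D, J, N}⁺ = {C, D, J, N}; {D, G, N}⁺ = {C, D, G, M, N, Q}; … — none reach the full schema.
Any other superkey contains one of these as a subset, so there are no further candidate keys.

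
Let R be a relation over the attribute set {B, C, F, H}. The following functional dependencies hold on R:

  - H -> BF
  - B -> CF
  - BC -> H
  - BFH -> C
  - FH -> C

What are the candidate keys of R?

(B); (H)

{B}⁺: B→CF adds C, F; BC→H adds H → {B, C, F, H}.
{H}⁺: H→BF adds B, F; B→CF adds C → {B, C, F, H}.
Any other superkey contains one of these as a subset, so there are no further candidate keys.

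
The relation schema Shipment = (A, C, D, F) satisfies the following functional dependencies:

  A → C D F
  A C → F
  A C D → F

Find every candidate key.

{A}

Attribute A never appears on the right-hand side of any dependency, so A must belong to every candidate key.
{A}⁺ = {A, C, D, F}, which is all of the schema, so {A} is the only candidate key.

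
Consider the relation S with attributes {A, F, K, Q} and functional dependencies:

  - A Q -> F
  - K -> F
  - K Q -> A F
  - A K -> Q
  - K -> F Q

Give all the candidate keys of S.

{K}⁺: K→F adds F; K→FQ adds Q; KQ→AF adds A → {A, F, K, Q}.
No other minimal superkey exists.

(K)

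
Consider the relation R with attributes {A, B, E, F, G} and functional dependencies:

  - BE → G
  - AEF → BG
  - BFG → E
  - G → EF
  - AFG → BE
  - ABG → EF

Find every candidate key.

Attribute A never appears on the right-hand side of any dependency, so A must belong to every candidate key.
{A}⁺ = {A}, which is not all of the schema, so we must add further attributes.
{A, G}⁺: G→EF adds E, F; AFG→BE adds B → {A, B, E, F, G}.
{A, B, E}⁺: BE→G adds G; G→EF adds F → {A, B, E, F, G}.
{A, E, F}⁺: AEF→BG adds B, G → {A, B, E, F, G}.
Any other superkey contains one of these as a subset, so there are no further candidate keys.

(A, G), (A, B, E), (A, E, F)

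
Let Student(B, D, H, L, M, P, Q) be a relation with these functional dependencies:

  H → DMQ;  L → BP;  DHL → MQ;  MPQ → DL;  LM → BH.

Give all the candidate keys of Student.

{H, L}⁺: H→DMQ adds D, M, Q; L→BP adds B, P → {B, D, H, L, M, P, Q}.
{H, P}⁺: H→DMQ adds D, M, Q; MPQ→DL adds L; LM→BH adds B → {B, D, H, L, M, P, Q}.
{L, M}⁺: L→BP adds B, P; LM→BH adds H; H→DMQ adds D, Q → {B, D, H, L, M, P, Q}.
{M, P, Q}⁺: MPQ→DL adds D, L; LM→BH adds B, H → {B, D, H, L, M, P, Q}.
Any other superkey contains one of these as a subset, so there are no further candidate keys.

HL; HP; LM; MPQ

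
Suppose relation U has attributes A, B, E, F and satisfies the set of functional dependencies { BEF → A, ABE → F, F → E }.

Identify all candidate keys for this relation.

{B, F}⁺: F→E adds E; BEF→A adds A → {A, B, E, F}.
{A, B, E}⁺: ABE→F adds F → {A, B, E, F}.
Any other superkey contains one of these as a subset, so there are no further candidate keys.

{B, F}, {A, B, E}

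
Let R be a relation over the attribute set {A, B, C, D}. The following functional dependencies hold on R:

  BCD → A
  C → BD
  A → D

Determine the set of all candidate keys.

{C}

Attribute C never appears on the right-hand side of any dependency, so C must belong to every candidate key.
{C}⁺ = {A, B, C, D}, which is all of the schema, so {C} is the only candidate key.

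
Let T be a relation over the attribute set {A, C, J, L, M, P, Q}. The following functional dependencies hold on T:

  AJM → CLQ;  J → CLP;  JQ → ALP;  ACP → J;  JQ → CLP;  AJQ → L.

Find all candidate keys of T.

AJM, JMQ, ACMP

Attribute M never appears on the right-hand side of any dependency, so M must belong to every candidate key.
{M}⁺ = {M}, which is not all of the schema, so we must add further attributes.
{A, J, M}⁺: AJM→CLQ adds C, L, Q; J→CLP adds P → {A, C, J, L, M, P, Q}. Minimal: {J, M}⁺ = {C, J, L, M, P}; {A, M}⁺ = {A, M}; {A, J}⁺ = {A, C, J, L, P} — none reach the full schema.
{J, M, Q}⁺: J→CLP adds C, L, P; JQ→ALP adds A → {A, C, J, L, M, P, Q}. Minimal: {M, Q}⁺ = {M, Q}; {J, Q}⁺ = {A, C, J, L, P, Q}; {J, M}⁺ = {C, J, L, M, P} — none reach the full schema.
{A, C, M, P}⁺: ACP→J adds J; AJM→CLQ adds L, Q → {A, C, J, L, M, P, Q}. Minimal: {C, M, P}⁺ = {C, M, P}; {A, M, P}⁺ = {A, M, P}; {A, C, P}⁺ = {A, C, J, L, P}; … — none reach the full schema.
Any other superkey contains one of these as a subset, so there are no further candidate keys.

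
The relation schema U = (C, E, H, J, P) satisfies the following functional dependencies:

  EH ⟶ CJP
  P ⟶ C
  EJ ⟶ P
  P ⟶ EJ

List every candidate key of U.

{E, H}, {H, P}

Attribute H never appears on the right-hand side of any dependency, so H must belong to every candidate key.
{H}⁺ = {H}, which is not all of the schema, so we must add further attributes.
{E, H}⁺: EH→CJP adds C, J, P → {C, E, H, J, P}. Minimal: {H}⁺ = {H}; {E}⁺ = {E} — none reach the full schema.
{H, P}⁺: P→C adds C; P→EJ adds E, J → {C, E, H, J, P}. Minimal: {P}⁺ = {C, E, J, P}; {H}⁺ = {H} — none reach the full schema.
Any other superkey contains one of these as a subset, so there are no further candidate keys.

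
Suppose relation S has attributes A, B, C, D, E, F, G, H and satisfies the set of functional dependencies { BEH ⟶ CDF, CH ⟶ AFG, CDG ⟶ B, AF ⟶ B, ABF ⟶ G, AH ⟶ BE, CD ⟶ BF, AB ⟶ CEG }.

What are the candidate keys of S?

{A, H}, {C, H}, {B, E, H}

Attribute H never appears on the right-hand side of any dependency, so H must belong to every candidate key.
{H}⁺ = {H}, which is not all of the schema, so we must add further attributes.
{A, H}⁺: AH→BE adds B, E; AB→CEG adds C, G; BEH→CDF adds D, F → {A, B, C, D, E, F, G, H}. Minimal: {H}⁺ = {H}; {A}⁺ = {A} — none reach the full schema.
{C, H}⁺: CH→AFG adds A, F, G; AF→B adds B; AH→BE adds E; BEH→CDF adds D → {A, B, C, D, E, F, G, H}. Minimal: {H}⁺ = {H}; {C}⁺ = {C} — none reach the full schema.
{B, E, H}⁺: BEH→CDF adds C, D, F; CH→AFG adds A, G → {A, B, C, D, E, F, G, H}. Minimal: {E, H}⁺ = {E, H}; {B, H}⁺ = {B, H}; {B, E}⁺ = {B, E} — none reach the full schema.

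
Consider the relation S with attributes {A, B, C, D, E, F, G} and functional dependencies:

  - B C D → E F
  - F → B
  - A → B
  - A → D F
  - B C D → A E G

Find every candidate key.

Attribute C never appears on the right-hand side of any dependency, so C must belong to every candidate key.
{C}⁺ = {C}, which is not all of the schema, so we must add further attributes.
{A, C}⁺: A→B adds B; A→DF adds D, F; BCD→AEG adds E, G → {A, B, C, D, E, F, G}.
{B, C, D}⁺: BCD→EF adds E, F; BCD→AEG adds A, G → {A, B, C, D, E, F, G}.
{C, D, F}⁺: F→B adds B; BCD→AEG adds A, E, G → {A, B, C, D, E, F, G}.

{A, C}, {B, C, D}, {C, D, F}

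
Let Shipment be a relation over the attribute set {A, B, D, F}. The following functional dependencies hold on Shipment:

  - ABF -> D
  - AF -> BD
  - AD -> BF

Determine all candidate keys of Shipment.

{A, D}, {A, F}

Attribute A never appears on the right-hand side of any dependency, so A must belong to every candidate key.
{A}⁺ = {A}, which is not all of the schema, so we must add further attributes.
{A, D}⁺: AD→BF adds B, F → {A, B, D, F}.
{A, F}⁺: AF→BD adds B, D → {A, B, D, F}.
Any other superkey contains one of these as a subset, so there are no further candidate keys.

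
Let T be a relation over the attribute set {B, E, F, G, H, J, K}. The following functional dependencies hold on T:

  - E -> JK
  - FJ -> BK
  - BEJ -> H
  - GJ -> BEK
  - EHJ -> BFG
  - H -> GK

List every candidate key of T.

{B, E}, {E, F}, {E, G}, {E, H}, {G, J}, {H, J}

{B, E}⁺: E→JK adds J, K; BEJ→H adds H; EHJ→BFG adds F, G → {B, E, F, G, H, J, K}. Minimal: {E}⁺ = {E, J, K}; {B}⁺ = {B} — none reach the full schema.
{E, F}⁺: E→JK adds J, K; FJ→BK adds B; BEJ→H adds H; EHJ→BFG adds G → {B, E, F, G, H, J, K}. Minimal: {F}⁺ = {F}; {E}⁺ = {E, J, K} — none reach the full schema.
{E, G}⁺: E→JK adds J, K; GJ→BEK adds B; BEJ→H adds H; EHJ→BFG adds F → {B, E, F, G, H, J, K}. Minimal: {G}⁺ = {G}; {E}⁺ = {E, J, K} — none reach the full schema.
{E, H}⁺: E→JK adds J, K; EHJ→BFG adds B, F, G → {B, E, F, G, H, J, K}. Minimal: {H}⁺ = {G, H, K}; {E}⁺ = {E, J, K} — none reach the full schema.
{G, J}⁺: GJ→BEK adds B, E, K; BEJ→H adds H; EHJ→BFG adds F → {B, E, F, G, H, J, K}. Minimal: {J}⁺ = {J}; {G}⁺ = {G} — none reach the full schema.
{H, J}⁺: H→GK adds G, K; GJ→BEK adds B, E; EHJ→BFG adds F → {B, E, F, G, H, J, K}. Minimal: {J}⁺ = {J}; {H}⁺ = {G, H, K} — none reach the full schema.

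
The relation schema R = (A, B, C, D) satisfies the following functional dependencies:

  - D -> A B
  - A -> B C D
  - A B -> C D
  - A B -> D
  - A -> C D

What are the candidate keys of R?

{A}⁺: A→BCD adds B, C, D → {A, B, C, D}.
{D}⁺: D→AB adds A, B; A→BCD adds C → {A, B, C, D}.
Any other superkey contains one of these as a subset, so there are no further candidate keys.

(A), (D)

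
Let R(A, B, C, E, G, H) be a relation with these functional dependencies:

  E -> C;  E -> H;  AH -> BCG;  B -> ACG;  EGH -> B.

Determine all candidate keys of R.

AE, BE, EG

{A, E}⁺: E→C adds C; E→H adds H; AH→BCG adds B, G → {A, B, C, E, G, H}. Minimal: {E}⁺ = {C, E, H}; {A}⁺ = {A} — none reach the full schema.
{B, E}⁺: E→C adds C; E→H adds H; B→ACG adds A, G → {A, B, C, E, G, H}. Minimal: {E}⁺ = {C, E, H}; {B}⁺ = {A, B, C, G} — none reach the full schema.
{E, G}⁺: E→C adds C; E→H adds H; EGH→B adds B; B→ACG adds A → {A, B, C, E, G, H}. Minimal: {G}⁺ = {G}; {E}⁺ = {C, E, H} — none reach the full schema.
Any other superkey contains one of these as a subset, so there are no further candidate keys.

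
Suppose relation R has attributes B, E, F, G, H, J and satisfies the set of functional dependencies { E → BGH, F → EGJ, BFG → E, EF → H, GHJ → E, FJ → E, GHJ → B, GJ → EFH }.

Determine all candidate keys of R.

(F); (E, J); (G, J)

{F}⁺: F→EGJ adds E, G, J; EF→H adds H; GHJ→B adds B → {B, E, F, G, H, J}.
{E, J}⁺: E→BGH adds B, G, H; GJ→EFH adds F → {B, E, F, G, H, J}. Minimal: {J}⁺ = {J}; {E}⁺ = {B, E, G, H} — none reach the full schema.
{G, J}⁺: GJ→EFH adds E, F, H; E→BGH adds B → {B, E, F, G, H, J}. Minimal: {J}⁺ = {J}; {G}⁺ = {G} — none reach the full schema.
Any other superkey contains one of these as a subset, so there are no further candidate keys.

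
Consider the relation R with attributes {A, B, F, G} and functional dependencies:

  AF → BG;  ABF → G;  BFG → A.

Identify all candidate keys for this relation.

Attribute F never appears on the right-hand side of any dependency, so F must belong to every candidate key.
{F}⁺ = {F}, which is not all of the schema, so we must add further attributes.
{A, F}⁺: AF→BG adds B, G → {A, B, F, G}. Minimal: {F}⁺ = {F}; {A}⁺ = {A} — none reach the full schema.
{B, F, G}⁺: BFG→A adds A → {A, B, F, G}. Minimal: {F, G}⁺ = {F, G}; {B, G}⁺ = {B, G}; {B, F}⁺ = {B, F} — none reach the full schema.

(A, F), (B, F, G)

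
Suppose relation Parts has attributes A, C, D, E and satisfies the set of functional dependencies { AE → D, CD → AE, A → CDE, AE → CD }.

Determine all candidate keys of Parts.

A, CD

{A}⁺: A→CDE adds C, D, E → {A, C, D, E}.
{C, D}⁺: CD→AE adds A, E → {A, C, D, E}. Minimal: {D}⁺ = {D}; {C}⁺ = {C} — none reach the full schema.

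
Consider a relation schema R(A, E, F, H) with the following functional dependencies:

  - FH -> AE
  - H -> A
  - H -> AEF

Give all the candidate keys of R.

{H}⁺: H→A adds A; H→AEF adds E, F → {A, E, F, H}.

(H)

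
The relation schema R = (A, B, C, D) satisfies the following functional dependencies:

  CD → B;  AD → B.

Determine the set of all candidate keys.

(A, C, D)

Attributes A, C, D never appear on any right-hand side, so every candidate key must contain {A, C, D}.
{A, C, D}⁺ = {A, B, C, D}, which is all of the schema, so {A, C, D} is the only candidate key.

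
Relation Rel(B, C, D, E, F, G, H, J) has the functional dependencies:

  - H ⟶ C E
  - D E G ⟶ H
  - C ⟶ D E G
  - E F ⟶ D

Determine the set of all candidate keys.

Attributes B, F, J never appear on any right-hand side, so every candidate key must contain {B, F, J}.
{B, F, J}⁺ = {B, F, J}, which is not all of the schema, so we must add further attributes.
{B, C, F, J}⁺: C→DEG adds D, E, G; DEG→H adds H → {B, C, D, E, F, G, H, J}. Minimal: {C, F, J}⁺ = {C, D, E, F, G, H, J}; {B, F, J}⁺ = {B, F, J}; {B, C, J}⁺ = {B, C, D, E, G, H, J}; … — none reach the full schema.
{B, F, H, J}⁺: H→CE adds C, E; C→DEG adds D, G → {B, C, D, E, F, G, H, J}. Minimal: {F, H, J}⁺ = {C, D, E, F, G, H, J}; {B, H, J}⁺ = {B, C, D, E, G, H, J}; {B, F, J}⁺ = {B, F, J}; … — none reach the full schema.
{B, E, F, G, J}⁺: EF→D adds D; DEG→H adds H; H→CE adds C → {B, C, D, E, F, G, H, J}. Minimal: {E, F, G, J}⁺ = {C, D, E, F, G, H, J}; {B, F, G, J}⁺ = {B, F, G, J}; {B, E, G, J}⁺ = {B, E, G, J}; … — none reach the full schema.
Any other superkey contains one of these as a subset, so there are no further candidate keys.

BCFJ; BFHJ; BEFGJ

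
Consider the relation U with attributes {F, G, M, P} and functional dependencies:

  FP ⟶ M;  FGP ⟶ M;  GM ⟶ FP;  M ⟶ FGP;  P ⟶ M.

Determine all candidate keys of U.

M; P

{M}⁺: M→FGP adds F, G, P → {F, G, M, P}.
{P}⁺: P→M adds M; M→FGP adds F, G → {F, G, M, P}.
Any other superkey contains one of these as a subset, so there are no further candidate keys.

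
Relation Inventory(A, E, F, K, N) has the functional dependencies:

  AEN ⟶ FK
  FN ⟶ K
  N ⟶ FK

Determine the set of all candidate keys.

(A, E, N)

Attributes A, E, N never appear on any right-hand side, so every candidate key must contain {A, E, N}.
{A, E, N}⁺ = {A, E, F, K, N}, which is all of the schema, so {A, E, N} is the only candidate key.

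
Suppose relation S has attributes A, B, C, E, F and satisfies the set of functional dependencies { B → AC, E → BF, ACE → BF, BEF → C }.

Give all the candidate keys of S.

Attribute E never appears on the right-hand side of any dependency, so E must belong to every candidate key.
{E}⁺ = {A, B, C, E, F}, which is all of the schema, so {E} is the only candidate key.

{E}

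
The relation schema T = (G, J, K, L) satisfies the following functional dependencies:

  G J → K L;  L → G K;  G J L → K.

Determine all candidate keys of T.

{G, J}, {J, L}

Attribute J never appears on the right-hand side of any dependency, so J must belong to every candidate key.
{J}⁺ = {J}, which is not all of the schema, so we must add further attributes.
{G, J}⁺: GJ→KL adds K, L → {G, J, K, L}. Minimal: {J}⁺ = {J}; {G}⁺ = {G} — none reach the full schema.
{J, L}⁺: L→GK adds G, K → {G, J, K, L}. Minimal: {L}⁺ = {G, K, L}; {J}⁺ = {J} — none reach the full schema.
Any other superkey contains one of these as a subset, so there are no further candidate keys.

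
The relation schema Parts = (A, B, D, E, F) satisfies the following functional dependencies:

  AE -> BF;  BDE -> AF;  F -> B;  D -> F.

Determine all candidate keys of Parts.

(D, E)

{D, E}⁺: D→F adds F; F→B adds B; BDE→AF adds A → {A, B, D, E, F}. Minimal: {E}⁺ = {E}; {D}⁺ = {B, D, F} — none reach the full schema.
No other minimal superkey exists.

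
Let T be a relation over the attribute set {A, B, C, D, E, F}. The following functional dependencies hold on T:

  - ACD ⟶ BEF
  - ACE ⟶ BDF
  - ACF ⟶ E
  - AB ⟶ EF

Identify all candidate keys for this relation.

{A, B, C}; {A, C, D}; {A, C, E}; {A, C, F}

Attributes A, C never appear on any right-hand side, so every candidate key must contain {A, C}.
{A, C}⁺ = {A, C}, which is not all of the schema, so we must add further attributes.
{A, B, C}⁺: AB→EF adds E, F; ACE→BDF adds D → {A, B, C, D, E, F}.
{A, C, D}⁺: ACD→BEF adds B, E, F → {A, B, C, D, E, F}.
{A, C, E}⁺: ACE→BDF adds B, D, F → {A, B, C, D, E, F}.
{A, C, F}⁺: ACF→E adds E; ACE→BDF adds B, D → {A, B, C, D, E, F}.
Any other superkey contains one of these as a subset, so there are no further candidate keys.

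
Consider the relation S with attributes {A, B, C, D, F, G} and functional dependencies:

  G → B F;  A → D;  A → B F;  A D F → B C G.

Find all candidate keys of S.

Attribute A never appears on the right-hand side of any dependency, so A must belong to every candidate key.
{A}⁺ = {A, B, C, D, F, G}, which is all of the schema, so {A} is the only candidate key.

{A}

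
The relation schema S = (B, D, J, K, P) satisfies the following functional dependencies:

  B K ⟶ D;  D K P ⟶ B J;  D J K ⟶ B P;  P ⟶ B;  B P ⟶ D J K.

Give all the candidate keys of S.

{P}; {B, J, K}; {D, J, K}

{P}⁺: P→B adds B; BP→DJK adds D, J, K → {B, D, J, K, P}.
{B, J, K}⁺: BK→D adds D; DJK→BP adds P → {B, D, J, K, P}.
{D, J, K}⁺: DJK→BP adds B, P → {B, D, J, K, P}.
Any other superkey contains one of these as a subset, so there are no further candidate keys.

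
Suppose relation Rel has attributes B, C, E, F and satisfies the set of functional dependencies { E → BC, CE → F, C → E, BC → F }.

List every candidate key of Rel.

(C); (E)

{C}⁺: C→E adds E; E→BC adds B; CE→F adds F → {B, C, E, F}.
{E}⁺: E→BC adds B, C; CE→F adds F → {B, C, E, F}.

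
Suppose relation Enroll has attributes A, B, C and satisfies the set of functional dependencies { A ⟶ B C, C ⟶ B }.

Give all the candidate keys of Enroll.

(A)

{A}⁺: A→BC adds B, C → {A, B, C}.
No other minimal superkey exists.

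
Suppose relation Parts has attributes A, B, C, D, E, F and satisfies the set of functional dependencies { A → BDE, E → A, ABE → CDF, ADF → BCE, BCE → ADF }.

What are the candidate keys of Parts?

{A}⁺: A→BDE adds B, D, E; ABE→CDF adds C, F → {A, B, C, D, E, F}.
{E}⁺: E→A adds A; A→BDE adds B, D; ABE→CDF adds C, F → {A, B, C, D, E, F}.

{A}, {E}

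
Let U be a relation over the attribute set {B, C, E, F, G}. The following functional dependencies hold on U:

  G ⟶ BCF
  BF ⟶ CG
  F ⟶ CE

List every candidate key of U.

{G}⁺: G→BCF adds B, C, F; F→CE adds E → {B, C, E, F, G}.
{B, F}⁺: BF→CG adds C, G; F→CE adds E → {B, C, E, F, G}.

{G}; {B, F}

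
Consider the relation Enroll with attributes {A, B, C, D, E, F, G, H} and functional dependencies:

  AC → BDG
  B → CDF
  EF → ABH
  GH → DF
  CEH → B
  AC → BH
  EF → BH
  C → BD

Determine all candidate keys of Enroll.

BE; CE; EF; EGH

Attribute E never appears on the right-hand side of any dependency, so E must belong to every candidate key.
{E}⁺ = {E}, which is not all of the schema, so we must add further attributes.
{B, E}⁺: B→CDF adds C, D, F; EF→ABH adds A, H; AC→BDG adds G → {A, B, C, D, E, F, G, H}. Minimal: {E}⁺ = {E}; {B}⁺ = {B, C, D, F} — none reach the full schema.
{C, E}⁺: C→BD adds B, D; B→CDF adds F; EF→ABH adds A, H; AC→BDG adds G → {A, B, C, D, E, F, G, H}. Minimal: {E}⁺ = {E}; {C}⁺ = {B, C, D, F} — none reach the full schema.
{E, F}⁺: EF→ABH adds A, B, H; B→CDF adds C, D; AC→BDG adds G → {A, B, C, D, E, F, G, H}. Minimal: {F}⁺ = {F}; {E}⁺ = {E} — none reach the full schema.
{E, G, H}⁺: GH→DF adds D, F; EF→BH adds B; B→CDF adds C; EF→ABH adds A → {A, B, C, D, E, F, G, H}. Minimal: {G, H}⁺ = {D, F, G, H}; {E, H}⁺ = {E, H}; {E, G}⁺ = {E, G} — none reach the full schema.
Any other superkey contains one of these as a subset, so there are no further candidate keys.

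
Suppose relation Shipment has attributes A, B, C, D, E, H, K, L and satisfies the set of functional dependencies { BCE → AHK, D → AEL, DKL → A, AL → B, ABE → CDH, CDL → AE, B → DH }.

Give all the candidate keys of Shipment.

{B}⁺: B→DH adds D, H; D→AEL adds A, E, L; ABE→CDH adds C; BCE→AHK adds K → {A, B, C, D, E, H, K, L}.
{D}⁺: D→AEL adds A, E, L; AL→B adds B; ABE→CDH adds C, H; BCE→AHK adds K → {A, B, C, D, E, H, K, L}.
{A, L}⁺: AL→B adds B; B→DH adds D, H; D→AEL adds E; ABE→CDH adds C; BCE→AHK adds K → {A, B, C, D, E, H, K, L}. Minimal: {L}⁺ = {L}; {A}⁺ = {A} — none reach the full schema.
Any other superkey contains one of these as a subset, so there are no further candidate keys.

{B}; {D}; {A, L}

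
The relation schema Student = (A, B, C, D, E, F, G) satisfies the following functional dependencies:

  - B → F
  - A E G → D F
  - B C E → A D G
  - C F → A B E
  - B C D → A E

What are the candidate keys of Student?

{B, C}⁺: B→F adds F; CF→ABE adds A, E; BCE→ADG adds D, G → {A, B, C, D, E, F, G}. Minimal: {C}⁺ = {C}; {B}⁺ = {B, F} — none reach the full schema.
{C, F}⁺: CF→ABE adds A, B, E; BCE→ADG adds D, G → {A, B, C, D, E, F, G}. Minimal: {F}⁺ = {F}; {C}⁺ = {C} — none reach the full schema.
{A, C, E, G}⁺: AEG→DF adds D, F; CF→ABE adds B → {A, B, C, D, E, F, G}. Minimal: {C, E, G}⁺ = {C, E, G}; {A, E, G}⁺ = {A, D, E, F, G}; {A, C, G}⁺ = {A, C, G}; … — none reach the full schema.
Any other superkey contains one of these as a subset, so there are no further candidate keys.

(B, C), (C, F), (A, C, E, G)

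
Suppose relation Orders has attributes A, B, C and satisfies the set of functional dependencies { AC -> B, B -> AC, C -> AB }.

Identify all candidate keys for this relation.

{B}⁺: B→AC adds A, C → {A, B, C}.
{C}⁺: C→AB adds A, B → {A, B, C}.
Any other superkey contains one of these as a subset, so there are no further candidate keys.

{B}, {C}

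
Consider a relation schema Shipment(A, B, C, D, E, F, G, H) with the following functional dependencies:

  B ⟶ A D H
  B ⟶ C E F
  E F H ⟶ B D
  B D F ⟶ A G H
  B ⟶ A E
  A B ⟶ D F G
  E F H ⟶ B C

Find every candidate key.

B; EFH

{B}⁺: B→ADH adds A, D, H; B→CEF adds C, E, F; BDF→AGH adds G → {A, B, C, D, E, F, G, H}.
{E, F, H}⁺: EFH→BD adds B, D; BDF→AGH adds A, G; EFH→BC adds C → {A, B, C, D, E, F, G, H}. Minimal: {F, H}⁺ = {F, H}; {E, H}⁺ = {E, H}; {E, F}⁺ = {E, F} — none reach the full schema.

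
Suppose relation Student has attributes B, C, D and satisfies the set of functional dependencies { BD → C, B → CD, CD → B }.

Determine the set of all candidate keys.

{B}⁺: B→CD adds C, D → {B, C, D}.
{C, D}⁺: CD→B adds B → {B, C, D}. Minimal: {D}⁺ = {D}; {C}⁺ = {C} — none reach the full schema.

{B}; {C, D}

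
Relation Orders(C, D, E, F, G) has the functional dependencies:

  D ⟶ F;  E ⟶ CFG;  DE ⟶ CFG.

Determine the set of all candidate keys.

Attributes D, E never appear on any right-hand side, so every candidate key must contain {D, E}.
{D, E}⁺ = {C, D, E, F, G}, which is all of the schema, so {D, E} is the only candidate key.

DE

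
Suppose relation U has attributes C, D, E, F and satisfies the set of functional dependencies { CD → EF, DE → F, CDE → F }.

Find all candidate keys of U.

{C, D}

Attributes C, D never appear on any right-hand side, so every candidate key must contain {C, D}.
{C, D}⁺ = {C, D, E, F}, which is all of the schema, so {C, D} is the only candidate key.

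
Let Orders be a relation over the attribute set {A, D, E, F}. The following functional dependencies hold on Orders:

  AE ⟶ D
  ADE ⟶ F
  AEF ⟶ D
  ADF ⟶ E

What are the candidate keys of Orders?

Attribute A never appears on the right-hand side of any dependency, so A must belong to every candidate key.
{A}⁺ = {A}, which is not all of the schema, so we must add further attributes.
{A, E}⁺: AE→D adds D; ADE→F adds F → {A, D, E, F}.
{A, D, F}⁺: ADF→E adds E → {A, D, E, F}.

AE, ADF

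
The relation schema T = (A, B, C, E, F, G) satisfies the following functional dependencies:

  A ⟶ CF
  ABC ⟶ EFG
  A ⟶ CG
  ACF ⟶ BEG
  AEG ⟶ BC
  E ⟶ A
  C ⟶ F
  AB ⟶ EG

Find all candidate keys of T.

{A}⁺: A→CF adds C, F; A→CG adds G; ACF→BEG adds B, E → {A, B, C, E, F, G}.
{E}⁺: E→A adds A; A→CF adds C, F; A→CG adds G; ACF→BEG adds B → {A, B, C, E, F, G}.
Any other superkey contains one of these as a subset, so there are no further candidate keys.

A, E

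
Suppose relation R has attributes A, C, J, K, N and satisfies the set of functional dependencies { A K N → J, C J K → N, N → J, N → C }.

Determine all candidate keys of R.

(A, K, N), (A, C, J, K)

{A, K, N}⁺: AKN→J adds J; N→C adds C → {A, C, J, K, N}. Minimal: {K, N}⁺ = {C, J, K, N}; {A, N}⁺ = {A, C, J, N}; {A, K}⁺ = {A, K} — none reach the full schema.
{A, C, J, K}⁺: CJK→N adds N → {A, C, J, K, N}. Minimal: {C, J, K}⁺ = {C, J, K, N}; {A, J, K}⁺ = {A, J, K}; {A, C, K}⁺ = {A, C, K}; … — none reach the full schema.
Any other superkey contains one of these as a subset, so there are no further candidate keys.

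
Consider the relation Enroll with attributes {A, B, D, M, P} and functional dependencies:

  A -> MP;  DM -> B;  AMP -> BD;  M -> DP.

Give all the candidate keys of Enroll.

Attribute A never appears on the right-hand side of any dependency, so A must belong to every candidate key.
{A}⁺ = {A, B, D, M, P}, which is all of the schema, so {A} is the only candidate key.

A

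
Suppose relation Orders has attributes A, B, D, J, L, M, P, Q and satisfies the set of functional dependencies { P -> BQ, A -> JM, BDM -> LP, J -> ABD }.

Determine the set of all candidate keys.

{A}, {J}

{A}⁺: A→JM adds J, M; J→ABD adds B, D; BDM→LP adds L, P; P→BQ adds Q → {A, B, D, J, L, M, P, Q}.
{J}⁺: J→ABD adds A, B, D; A→JM adds M; BDM→LP adds L, P; P→BQ adds Q → {A, B, D, J, L, M, P, Q}.
Any other superkey contains one of these as a subset, so there are no further candidate keys.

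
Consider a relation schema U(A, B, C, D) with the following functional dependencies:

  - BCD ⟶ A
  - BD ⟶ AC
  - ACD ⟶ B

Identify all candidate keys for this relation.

{B, D}, {A, C, D}

{B, D}⁺: BD→AC adds A, C → {A, B, C, D}. Minimal: {D}⁺ = {D}; {B}⁺ = {B} — none reach the full schema.
{A, C, D}⁺: ACD→B adds B → {A, B, C, D}. Minimal: {C, D}⁺ = {C, D}; {A, D}⁺ = {A, D}; {A, C}⁺ = {A, C} — none reach the full schema.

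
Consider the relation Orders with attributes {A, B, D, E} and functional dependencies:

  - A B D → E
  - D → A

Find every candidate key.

{B, D}

{B, D}⁺: D→A adds A; ABD→E adds E → {A, B, D, E}. Minimal: {D}⁺ = {A, D}; {B}⁺ = {B} — none reach the full schema.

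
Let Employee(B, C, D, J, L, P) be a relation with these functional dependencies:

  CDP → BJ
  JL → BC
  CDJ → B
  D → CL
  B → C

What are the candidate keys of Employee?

Attributes D, P never appear on any right-hand side, so every candidate key must contain {D, P}.
{D, P}⁺ = {B, C, D, J, L, P}, which is all of the schema, so {D, P} is the only candidate key.

{D, P}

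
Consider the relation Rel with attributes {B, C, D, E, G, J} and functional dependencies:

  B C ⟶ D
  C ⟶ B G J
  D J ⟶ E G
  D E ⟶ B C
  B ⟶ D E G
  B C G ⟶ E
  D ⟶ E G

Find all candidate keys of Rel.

{B}, {C}, {D}

{B}⁺: B→DEG adds D, E, G; DE→BC adds C; C→BGJ adds J → {B, C, D, E, G, J}.
{C}⁺: C→BGJ adds B, G, J; B→DEG adds D, E → {B, C, D, E, G, J}.
{D}⁺: D→EG adds E, G; DE→BC adds B, C; C→BGJ adds J → {B, C, D, E, G, J}.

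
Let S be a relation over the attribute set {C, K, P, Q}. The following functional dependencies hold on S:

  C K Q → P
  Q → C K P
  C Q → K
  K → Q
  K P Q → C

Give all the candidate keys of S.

{K}, {Q}

{K}⁺: K→Q adds Q; Q→CKP adds C, P → {C, K, P, Q}.
{Q}⁺: Q→CKP adds C, K, P → {C, K, P, Q}.
Any other superkey contains one of these as a subset, so there are no further candidate keys.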